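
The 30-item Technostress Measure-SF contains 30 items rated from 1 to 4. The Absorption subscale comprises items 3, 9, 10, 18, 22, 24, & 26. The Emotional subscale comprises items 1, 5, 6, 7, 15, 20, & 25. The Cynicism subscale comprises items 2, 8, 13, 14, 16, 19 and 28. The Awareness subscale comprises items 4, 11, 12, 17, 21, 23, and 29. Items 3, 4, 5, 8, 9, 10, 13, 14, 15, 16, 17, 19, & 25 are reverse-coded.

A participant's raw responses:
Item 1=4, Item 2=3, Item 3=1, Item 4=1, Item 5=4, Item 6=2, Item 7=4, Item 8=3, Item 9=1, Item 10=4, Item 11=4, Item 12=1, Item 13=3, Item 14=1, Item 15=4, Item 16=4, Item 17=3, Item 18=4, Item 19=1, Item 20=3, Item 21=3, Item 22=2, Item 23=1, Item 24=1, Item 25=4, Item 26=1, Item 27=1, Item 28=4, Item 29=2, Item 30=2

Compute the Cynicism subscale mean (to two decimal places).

2.86

Cynicism items: 2, 8, 13, 14, 16, 19, 28.
Of these, items 8, 13, 14, 16 and 19 are reverse-coded; reversed = (1+4) − raw = 5 − raw.
  item 2: 3
  item 8: 5 − 3 = 2
  item 13: 5 − 3 = 2
  item 14: 5 − 1 = 4
  item 16: 5 − 4 = 1
  item 19: 5 − 1 = 4
  item 28: 4
Sum = 3 + 2 + 2 + 4 + 1 + 4 + 4 = 20
Mean = 20 / 7 = 2.86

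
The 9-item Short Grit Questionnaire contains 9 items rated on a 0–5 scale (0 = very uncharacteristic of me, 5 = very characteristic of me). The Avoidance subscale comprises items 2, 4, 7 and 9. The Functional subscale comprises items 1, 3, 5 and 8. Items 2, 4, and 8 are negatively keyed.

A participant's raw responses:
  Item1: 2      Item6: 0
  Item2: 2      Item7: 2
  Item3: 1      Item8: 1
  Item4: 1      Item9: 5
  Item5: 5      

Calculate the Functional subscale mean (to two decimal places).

Functional items: 1, 3, 5, 8.
Of these, item 8 is negatively keyed; reverse-coded value = 5 − response.
  item 1: 2
  item 3: 1
  item 5: 5
  item 8: 5 − 1 = 4
Sum = 2 + 1 + 5 + 4 = 12
Mean = 12 / 4 = 3.00

3.00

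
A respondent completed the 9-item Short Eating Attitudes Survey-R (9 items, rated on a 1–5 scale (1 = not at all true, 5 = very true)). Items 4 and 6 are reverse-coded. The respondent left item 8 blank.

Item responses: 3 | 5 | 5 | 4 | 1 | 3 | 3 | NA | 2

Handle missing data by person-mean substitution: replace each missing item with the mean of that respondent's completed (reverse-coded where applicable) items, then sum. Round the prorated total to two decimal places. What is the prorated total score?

27.00

Reverse-coded (reverse-coded value = 6 − response):
  item 4: 6 − 4 = 2
  item 6: 6 − 3 = 3
Completed scored items (8 of 9): 3, 5, 5, 2, 1, 3, 3, 2; sum = 24.
Person mean = 24 / 8 ≈ 3.0000
Prorated total = (24 / 8) × 9 = 27.00 (to 2 dp)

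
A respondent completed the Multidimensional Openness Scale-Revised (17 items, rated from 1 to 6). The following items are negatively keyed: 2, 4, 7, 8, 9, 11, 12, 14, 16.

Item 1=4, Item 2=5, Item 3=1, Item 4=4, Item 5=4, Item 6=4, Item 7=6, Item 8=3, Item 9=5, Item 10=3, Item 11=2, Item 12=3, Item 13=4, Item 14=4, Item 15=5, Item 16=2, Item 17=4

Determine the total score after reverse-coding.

58

Reverse-coded items (reversed = (1+6) − raw = 7 − raw):
  item 2: 7 − 5 = 2
  item 4: 7 − 4 = 3
  item 7: 7 − 6 = 1
  item 8: 7 − 3 = 4
  item 9: 7 − 5 = 2
  item 11: 7 − 2 = 5
  item 12: 7 − 3 = 4
  item 14: 7 − 4 = 3
  item 16: 7 − 2 = 5
After reverse-coding: 4, 2, 1, 3, 4, 4, 1, 4, 2, 3, 5, 4, 4, 3, 5, 5, 4
Total = 4 + 2 + 1 + 3 + 4 + 4 + 1 + 4 + 2 + 3 + 5 + 4 + 4 + 3 + 5 + 5 + 4 = 58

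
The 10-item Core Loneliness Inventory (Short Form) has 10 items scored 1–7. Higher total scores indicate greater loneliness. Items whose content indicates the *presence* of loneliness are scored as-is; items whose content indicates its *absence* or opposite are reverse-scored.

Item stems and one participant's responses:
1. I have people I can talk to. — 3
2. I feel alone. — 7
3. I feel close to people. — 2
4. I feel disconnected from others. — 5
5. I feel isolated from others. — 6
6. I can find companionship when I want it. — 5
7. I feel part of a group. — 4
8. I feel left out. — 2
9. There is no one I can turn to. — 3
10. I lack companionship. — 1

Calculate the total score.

42

Items 1, 3, 6, 7 describe the absence/opposite of loneliness → reverse-score.
on a 1–7 scale, reversed = 8 − raw.
  item 1: 8 − 3 = 5
  item 2: 7
  item 3: 8 − 2 = 6
  item 4: 5
  item 5: 6
  item 6: 8 − 5 = 3
  item 7: 8 − 4 = 4
  item 8: 2
  item 9: 3
  item 10: 1
Total = 5 + 7 + 6 + 5 + 6 + 3 + 4 + 2 + 3 + 1 = 42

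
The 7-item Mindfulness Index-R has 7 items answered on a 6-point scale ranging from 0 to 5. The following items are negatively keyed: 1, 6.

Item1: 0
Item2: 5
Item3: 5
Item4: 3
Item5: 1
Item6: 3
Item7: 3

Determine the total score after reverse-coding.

24

Reverse-coded items (on a 0–5 scale, reversed = 5 − raw):
  item 1: 5 − 0 = 5
  item 6: 5 − 3 = 2
After reverse-coding: 5, 5, 5, 3, 1, 2, 3
Total = 5 + 5 + 5 + 3 + 1 + 2 + 3 = 24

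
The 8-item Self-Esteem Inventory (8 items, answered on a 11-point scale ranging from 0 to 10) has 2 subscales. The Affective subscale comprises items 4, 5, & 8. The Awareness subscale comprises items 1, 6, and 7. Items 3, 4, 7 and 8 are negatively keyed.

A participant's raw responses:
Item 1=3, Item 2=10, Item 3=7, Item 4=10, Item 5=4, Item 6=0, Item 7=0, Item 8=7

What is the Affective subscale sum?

Affective items: 4, 5, 8.
Of these, items 4 and 8 are negatively keyed; reversed = (0+10) − raw = 10 − raw.
  item 4: 10 − 10 = 0
  item 5: 4
  item 8: 10 − 7 = 3
Sum = 0 + 4 + 3 = 7

7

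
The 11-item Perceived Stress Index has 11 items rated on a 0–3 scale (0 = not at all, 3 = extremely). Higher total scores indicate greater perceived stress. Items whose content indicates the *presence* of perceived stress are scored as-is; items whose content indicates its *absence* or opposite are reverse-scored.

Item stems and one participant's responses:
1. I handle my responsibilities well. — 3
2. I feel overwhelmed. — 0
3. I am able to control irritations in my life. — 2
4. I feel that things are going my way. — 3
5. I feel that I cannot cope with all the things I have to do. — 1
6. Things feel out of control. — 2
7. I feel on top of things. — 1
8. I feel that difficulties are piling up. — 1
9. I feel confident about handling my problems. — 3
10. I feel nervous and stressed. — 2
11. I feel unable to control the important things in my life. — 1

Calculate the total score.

Items 1, 3, 4, 7, 9 describe the absence/opposite of perceived stress → reverse-score.
reversed = (0+3) − raw = 3 − raw.
  item 1: 3 − 3 = 0
  item 2: 0
  item 3: 3 − 2 = 1
  item 4: 3 − 3 = 0
  item 5: 1
  item 6: 2
  item 7: 3 − 1 = 2
  item 8: 1
  item 9: 3 − 3 = 0
  item 10: 2
  item 11: 1
Total = 0 + 0 + 1 + 0 + 1 + 2 + 2 + 1 + 0 + 2 + 1 = 10

10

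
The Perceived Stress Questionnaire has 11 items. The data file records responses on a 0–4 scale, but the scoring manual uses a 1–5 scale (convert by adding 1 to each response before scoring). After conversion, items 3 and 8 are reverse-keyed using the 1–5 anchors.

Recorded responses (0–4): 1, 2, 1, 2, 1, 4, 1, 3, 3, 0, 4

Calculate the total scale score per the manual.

Convert to 1–5: 2, 3, 2, 3, 2, 5, 2, 4, 4, 1, 5
Reverse-coded (reverse-coded value = 6 − response):
  item 3: 6 − 2 = 4
  item 8: 6 − 4 = 2
Scored: 2, 3, 4, 3, 2, 5, 2, 2, 4, 1, 5
Total = 33

33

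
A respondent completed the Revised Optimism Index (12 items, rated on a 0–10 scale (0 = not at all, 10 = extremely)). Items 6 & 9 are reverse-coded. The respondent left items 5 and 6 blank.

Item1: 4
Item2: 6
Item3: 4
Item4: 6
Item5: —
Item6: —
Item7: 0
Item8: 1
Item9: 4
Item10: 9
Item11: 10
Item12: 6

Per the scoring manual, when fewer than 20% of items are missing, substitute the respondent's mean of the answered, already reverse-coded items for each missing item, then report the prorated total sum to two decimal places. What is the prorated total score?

62.40

Reverse-coded (reverse-coded value = 10 − response):
  item 9: 10 − 4 = 6
Completed scored items (10 of 12): 4, 6, 4, 6, 0, 1, 6, 9, 10, 6; sum = 52.
Person mean = 52 / 10 ≈ 5.2000
Prorated total = (52 / 10) × 12 = 62.40 (to 2 dp)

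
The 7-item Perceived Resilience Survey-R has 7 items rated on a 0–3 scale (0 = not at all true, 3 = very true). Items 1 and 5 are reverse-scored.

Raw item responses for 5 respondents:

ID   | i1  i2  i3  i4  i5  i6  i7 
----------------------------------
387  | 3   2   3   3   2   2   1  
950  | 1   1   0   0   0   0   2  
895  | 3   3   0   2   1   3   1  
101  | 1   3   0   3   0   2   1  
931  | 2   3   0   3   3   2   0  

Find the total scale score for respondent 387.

12

Respondent 387 raw: 3, 2, 3, 3, 2, 2, 1.
Reverse-coded (reverse-coded value = 3 − response):
  item 1: 3 − 3 = 0
  item 2: 2
  item 3: 3
  item 4: 3
  item 5: 3 − 2 = 1
  item 6: 2
  item 7: 1
Sum = 0 + 2 + 3 + 3 + 1 + 2 + 1 = 12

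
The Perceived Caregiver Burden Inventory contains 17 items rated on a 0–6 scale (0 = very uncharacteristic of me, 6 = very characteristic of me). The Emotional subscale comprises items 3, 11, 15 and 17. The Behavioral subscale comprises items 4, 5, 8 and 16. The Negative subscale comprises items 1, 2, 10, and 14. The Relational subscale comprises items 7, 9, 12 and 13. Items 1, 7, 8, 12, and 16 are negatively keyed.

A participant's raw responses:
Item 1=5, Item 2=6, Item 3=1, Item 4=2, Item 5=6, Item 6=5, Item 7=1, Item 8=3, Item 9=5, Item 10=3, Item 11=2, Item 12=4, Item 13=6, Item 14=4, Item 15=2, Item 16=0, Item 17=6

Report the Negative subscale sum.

14

Negative items: 1, 2, 10, 14.
Of these, item 1 is negatively keyed; reversed = (0+6) − raw = 6 − raw.
  item 1: 6 − 5 = 1
  item 2: 6
  item 10: 3
  item 14: 4
Sum = 1 + 6 + 3 + 4 = 14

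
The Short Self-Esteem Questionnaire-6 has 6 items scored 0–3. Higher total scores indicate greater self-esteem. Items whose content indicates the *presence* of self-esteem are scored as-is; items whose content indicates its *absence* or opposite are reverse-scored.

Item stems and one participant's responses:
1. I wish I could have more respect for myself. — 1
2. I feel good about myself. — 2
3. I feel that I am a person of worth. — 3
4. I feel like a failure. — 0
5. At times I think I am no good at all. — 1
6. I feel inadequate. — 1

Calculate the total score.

14

Items 1, 4, 5, 6 describe the absence/opposite of self-esteem → reverse-score.
reversed = (0+3) − raw = 3 − raw.
  item 1: 3 − 1 = 2
  item 2: 2
  item 3: 3
  item 4: 3 − 0 = 3
  item 5: 3 − 1 = 2
  item 6: 3 − 1 = 2
Total = 2 + 2 + 3 + 3 + 2 + 2 = 14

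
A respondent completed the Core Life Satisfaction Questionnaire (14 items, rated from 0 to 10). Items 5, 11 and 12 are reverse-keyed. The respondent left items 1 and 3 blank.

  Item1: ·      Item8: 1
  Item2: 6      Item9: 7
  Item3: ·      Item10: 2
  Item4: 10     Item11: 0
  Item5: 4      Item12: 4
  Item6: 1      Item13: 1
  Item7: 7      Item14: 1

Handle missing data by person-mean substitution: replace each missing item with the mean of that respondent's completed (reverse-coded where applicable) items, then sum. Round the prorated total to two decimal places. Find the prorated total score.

Reverse-coded (on a 0–10 scale, reversed = 10 − raw):
  item 5: 10 − 4 = 6
  item 11: 10 − 0 = 10
  item 12: 10 − 4 = 6
Completed scored items (12 of 14): 6, 10, 6, 1, 7, 1, 7, 2, 10, 6, 1, 1; sum = 58.
Person mean = 58 / 12 ≈ 4.8333
Prorated total = (58 / 12) × 14 = 67.67 (to 2 dp)

67.67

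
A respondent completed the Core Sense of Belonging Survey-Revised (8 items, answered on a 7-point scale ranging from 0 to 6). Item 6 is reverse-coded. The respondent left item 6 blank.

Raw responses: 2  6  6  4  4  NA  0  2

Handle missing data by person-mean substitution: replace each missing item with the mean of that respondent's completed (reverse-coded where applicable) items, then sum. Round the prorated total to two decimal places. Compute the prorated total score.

Reverse-coded (reversed = (0+6) − raw = 6 − raw):
Completed scored items (7 of 8): 2, 6, 6, 4, 4, 0, 2; sum = 24.
Person mean = 24 / 7 ≈ 3.4286
Prorated total = (24 / 7) × 8 = 27.43 (to 2 dp)

27.43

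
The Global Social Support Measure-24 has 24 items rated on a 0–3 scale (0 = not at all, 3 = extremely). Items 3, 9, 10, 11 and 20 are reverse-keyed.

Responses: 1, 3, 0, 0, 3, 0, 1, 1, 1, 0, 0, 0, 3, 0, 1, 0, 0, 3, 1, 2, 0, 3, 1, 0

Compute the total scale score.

Reverse-keyed items use 3 − raw:
  item 3: 3 − 0 = 3
  item 9: 3 − 1 = 2
  item 10: 3 − 0 = 3
  item 11: 3 − 0 = 3
  item 20: 3 − 2 = 1
After reverse-coding: 1, 3, 3, 0, 3, 0, 1, 1, 2, 3, 3, 0, 3, 0, 1, 0, 0, 3, 1, 1, 0, 3, 1, 0
Total = 1 + 3 + 3 + 0 + 3 + 0 + 1 + 1 + 2 + 3 + 3 + 0 + 3 + 0 + 1 + 0 + 0 + 3 + 1 + 1 + 0 + 3 + 1 + 0 = 33

33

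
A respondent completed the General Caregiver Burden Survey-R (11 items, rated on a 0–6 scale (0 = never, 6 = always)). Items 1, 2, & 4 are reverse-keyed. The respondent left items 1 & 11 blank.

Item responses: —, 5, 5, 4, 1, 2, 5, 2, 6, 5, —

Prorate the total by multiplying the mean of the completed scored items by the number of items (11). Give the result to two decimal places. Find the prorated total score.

35.44

Reverse-coded (on a 0–6 scale, reversed = 6 − raw):
  item 2: 6 − 5 = 1
  item 4: 6 − 4 = 2
Completed scored items (9 of 11): 1, 5, 2, 1, 2, 5, 2, 6, 5; sum = 29.
Person mean = 29 / 9 ≈ 3.2222
Prorated total = (29 / 9) × 11 = 35.44 (to 2 dp)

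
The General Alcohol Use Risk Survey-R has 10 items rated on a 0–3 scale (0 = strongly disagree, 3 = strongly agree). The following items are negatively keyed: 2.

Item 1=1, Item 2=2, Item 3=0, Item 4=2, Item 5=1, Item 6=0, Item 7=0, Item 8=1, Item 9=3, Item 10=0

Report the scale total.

Negatively keyed items use 3 − raw:
  item 2: 3 − 2 = 1
Scored items: 1, 1, 0, 2, 1, 0, 0, 1, 3, 0
Total = 1 + 1 + 0 + 2 + 1 + 0 + 0 + 1 + 3 + 0 = 9

9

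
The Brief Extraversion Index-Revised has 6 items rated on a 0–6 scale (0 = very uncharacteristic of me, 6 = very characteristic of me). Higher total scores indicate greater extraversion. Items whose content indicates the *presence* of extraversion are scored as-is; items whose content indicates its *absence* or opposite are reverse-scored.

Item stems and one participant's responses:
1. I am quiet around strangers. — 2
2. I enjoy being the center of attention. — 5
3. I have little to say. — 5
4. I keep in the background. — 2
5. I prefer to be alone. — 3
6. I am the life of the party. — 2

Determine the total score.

19

Items 1, 3, 4, 5 describe the absence/opposite of extraversion → reverse-score.
on a 0–6 scale, reversed = 6 − raw.
  item 1: 6 − 2 = 4
  item 2: 5
  item 3: 6 − 5 = 1
  item 4: 6 − 2 = 4
  item 5: 6 − 3 = 3
  item 6: 2
Total = 4 + 5 + 1 + 4 + 3 + 2 = 19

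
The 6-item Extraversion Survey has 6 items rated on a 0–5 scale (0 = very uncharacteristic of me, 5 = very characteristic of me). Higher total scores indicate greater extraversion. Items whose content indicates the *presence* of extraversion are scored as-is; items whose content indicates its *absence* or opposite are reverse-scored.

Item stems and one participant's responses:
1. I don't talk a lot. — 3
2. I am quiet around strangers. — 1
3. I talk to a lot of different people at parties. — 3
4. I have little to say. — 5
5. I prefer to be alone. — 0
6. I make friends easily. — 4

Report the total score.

Items 1, 2, 4, 5 describe the absence/opposite of extraversion → reverse-score.
reversed = (0+5) − raw = 5 − raw.
  item 1: 5 − 3 = 2
  item 2: 5 − 1 = 4
  item 3: 3
  item 4: 5 − 5 = 0
  item 5: 5 − 0 = 5
  item 6: 4
Total = 2 + 4 + 3 + 0 + 5 + 4 = 18

18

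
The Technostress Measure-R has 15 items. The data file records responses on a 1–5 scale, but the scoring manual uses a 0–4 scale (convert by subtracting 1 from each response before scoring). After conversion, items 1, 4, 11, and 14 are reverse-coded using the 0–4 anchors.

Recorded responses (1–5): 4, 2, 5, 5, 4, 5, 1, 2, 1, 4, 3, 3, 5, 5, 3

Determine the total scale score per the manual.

Convert to 0–4: 3, 1, 4, 4, 3, 4, 0, 1, 0, 3, 2, 2, 4, 4, 2
Reverse-coded (reversed = (0+4) − raw = 4 − raw):
  item 1: 4 − 3 = 1
  item 4: 4 − 4 = 0
  item 11: 4 − 2 = 2
  item 14: 4 − 4 = 0
Scored: 1, 1, 4, 0, 3, 4, 0, 1, 0, 3, 2, 2, 4, 0, 2
Total = 27

27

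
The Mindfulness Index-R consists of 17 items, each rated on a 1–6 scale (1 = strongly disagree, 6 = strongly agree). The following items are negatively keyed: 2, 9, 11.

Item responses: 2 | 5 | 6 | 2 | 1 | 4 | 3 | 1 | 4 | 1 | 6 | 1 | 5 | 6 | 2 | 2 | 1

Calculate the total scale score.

43

Reverse-coded items (reversed = (1+6) − raw = 7 − raw):
  item 2: 7 − 5 = 2
  item 9: 7 − 4 = 3
  item 11: 7 − 6 = 1
Scored items: 2, 2, 6, 2, 1, 4, 3, 1, 3, 1, 1, 1, 5, 6, 2, 2, 1
Total = 2 + 2 + 6 + 2 + 1 + 4 + 3 + 1 + 3 + 1 + 1 + 1 + 5 + 6 + 2 + 2 + 1 = 43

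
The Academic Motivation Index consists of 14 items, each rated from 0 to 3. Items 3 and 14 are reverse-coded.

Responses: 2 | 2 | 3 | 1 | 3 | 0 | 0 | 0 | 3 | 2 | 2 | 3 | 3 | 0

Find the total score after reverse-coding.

Reverse-coded items (reversed = (0+3) − raw = 3 − raw):
  item 3: 3 − 3 = 0
  item 14: 3 − 0 = 3
Scored responses: 2, 2, 0, 1, 3, 0, 0, 0, 3, 2, 2, 3, 3, 3
Total = 2 + 2 + 0 + 1 + 3 + 0 + 0 + 0 + 3 + 2 + 2 + 3 + 3 + 3 = 24

24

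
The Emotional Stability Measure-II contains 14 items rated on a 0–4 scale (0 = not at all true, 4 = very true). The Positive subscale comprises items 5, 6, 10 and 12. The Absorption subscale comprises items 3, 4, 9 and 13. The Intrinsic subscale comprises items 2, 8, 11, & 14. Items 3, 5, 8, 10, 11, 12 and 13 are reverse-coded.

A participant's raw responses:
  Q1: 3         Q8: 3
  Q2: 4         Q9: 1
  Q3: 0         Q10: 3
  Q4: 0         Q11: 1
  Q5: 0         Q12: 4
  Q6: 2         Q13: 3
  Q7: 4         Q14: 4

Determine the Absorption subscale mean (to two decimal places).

1.50

Absorption items: 3, 4, 9, 13.
Of these, items 3 & 13 are reverse-coded; reverse-coded value = 4 − response.
  item 3: 4 − 0 = 4
  item 4: 0
  item 9: 1
  item 13: 4 − 3 = 1
Sum = 4 + 0 + 1 + 1 = 6
Mean = 6 / 4 = 1.50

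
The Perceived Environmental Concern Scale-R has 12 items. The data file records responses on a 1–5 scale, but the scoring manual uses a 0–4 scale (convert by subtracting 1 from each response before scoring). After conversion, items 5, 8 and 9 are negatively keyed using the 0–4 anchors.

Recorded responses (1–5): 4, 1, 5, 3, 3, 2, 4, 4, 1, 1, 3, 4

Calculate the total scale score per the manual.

25

Convert to 0–4: 3, 0, 4, 2, 2, 1, 3, 3, 0, 0, 2, 3
Reverse-coded (on a 0–4 scale, reversed = 4 − raw):
  item 5: 4 − 2 = 2
  item 8: 4 − 3 = 1
  item 9: 4 − 0 = 4
Scored: 3, 0, 4, 2, 2, 1, 3, 1, 4, 0, 2, 3
Total = 25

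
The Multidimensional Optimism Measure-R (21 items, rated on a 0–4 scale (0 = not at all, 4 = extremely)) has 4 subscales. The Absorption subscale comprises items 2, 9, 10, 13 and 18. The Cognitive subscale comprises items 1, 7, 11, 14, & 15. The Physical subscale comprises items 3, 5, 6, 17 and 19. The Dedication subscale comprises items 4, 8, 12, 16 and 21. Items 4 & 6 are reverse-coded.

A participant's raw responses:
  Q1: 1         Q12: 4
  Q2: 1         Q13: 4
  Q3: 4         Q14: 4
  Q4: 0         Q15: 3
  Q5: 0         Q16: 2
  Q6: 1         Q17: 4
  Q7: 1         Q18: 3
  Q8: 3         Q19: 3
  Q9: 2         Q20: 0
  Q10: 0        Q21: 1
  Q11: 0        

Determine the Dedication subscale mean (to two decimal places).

2.80

Dedication items: 4, 8, 12, 16, 21.
Of these, item 4 is reverse-coded; reversed = (0+4) − raw = 4 − raw.
  item 4: 4 − 0 = 4
  item 8: 3
  item 12: 4
  item 16: 2
  item 21: 1
Sum = 4 + 3 + 4 + 2 + 1 = 14
Mean = 14 / 5 = 2.80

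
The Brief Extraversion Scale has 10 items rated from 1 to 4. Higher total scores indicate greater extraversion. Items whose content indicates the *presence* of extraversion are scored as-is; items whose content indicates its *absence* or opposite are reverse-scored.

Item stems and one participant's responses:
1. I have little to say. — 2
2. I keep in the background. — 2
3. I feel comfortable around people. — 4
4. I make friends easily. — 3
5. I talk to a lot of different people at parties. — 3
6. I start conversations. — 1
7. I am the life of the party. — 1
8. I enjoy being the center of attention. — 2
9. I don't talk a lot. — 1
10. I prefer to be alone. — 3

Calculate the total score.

26

Items 1, 2, 9, 10 describe the absence/opposite of extraversion → reverse-score.
reverse-coded value = 5 − response.
  item 1: 5 − 2 = 3
  item 2: 5 − 2 = 3
  item 3: 4
  item 4: 3
  item 5: 3
  item 6: 1
  item 7: 1
  item 8: 2
  item 9: 5 − 1 = 4
  item 10: 5 − 3 = 2
Total = 3 + 3 + 4 + 3 + 3 + 1 + 1 + 2 + 4 + 2 = 26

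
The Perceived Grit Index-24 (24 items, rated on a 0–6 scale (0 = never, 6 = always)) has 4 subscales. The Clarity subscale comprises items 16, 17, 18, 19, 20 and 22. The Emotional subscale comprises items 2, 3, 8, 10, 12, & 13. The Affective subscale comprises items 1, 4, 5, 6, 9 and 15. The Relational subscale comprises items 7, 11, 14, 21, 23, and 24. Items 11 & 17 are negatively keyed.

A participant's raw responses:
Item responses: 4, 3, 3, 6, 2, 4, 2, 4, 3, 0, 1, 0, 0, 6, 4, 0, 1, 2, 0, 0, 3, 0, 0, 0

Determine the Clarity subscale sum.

Clarity items: 16, 17, 18, 19, 20, 22.
Of these, item 17 is negatively keyed; reverse-coded value = 6 − response.
  item 16: 0
  item 17: 6 − 1 = 5
  item 18: 2
  item 19: 0
  item 20: 0
  item 22: 0
Sum = 0 + 5 + 2 + 0 + 0 + 0 = 7

7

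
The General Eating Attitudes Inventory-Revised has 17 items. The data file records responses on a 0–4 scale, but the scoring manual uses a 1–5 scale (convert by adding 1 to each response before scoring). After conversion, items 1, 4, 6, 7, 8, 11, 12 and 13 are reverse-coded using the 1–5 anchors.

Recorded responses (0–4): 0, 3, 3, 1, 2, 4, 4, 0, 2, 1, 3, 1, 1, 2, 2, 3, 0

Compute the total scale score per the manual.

53

Convert to 1–5: 1, 4, 4, 2, 3, 5, 5, 1, 3, 2, 4, 2, 2, 3, 3, 4, 1
Reverse-coded (reversed = (1+5) − raw = 6 − raw):
  item 1: 6 − 1 = 5
  item 4: 6 − 2 = 4
  item 6: 6 − 5 = 1
  item 7: 6 − 5 = 1
  item 8: 6 − 1 = 5
  item 11: 6 − 4 = 2
  item 12: 6 − 2 = 4
  item 13: 6 − 2 = 4
Scored: 5, 4, 4, 4, 3, 1, 1, 5, 3, 2, 2, 4, 4, 3, 3, 4, 1
Total = 53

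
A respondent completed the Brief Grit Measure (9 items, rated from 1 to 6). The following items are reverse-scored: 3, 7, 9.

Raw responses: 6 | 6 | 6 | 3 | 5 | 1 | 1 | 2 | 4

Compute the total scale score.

33

Raw sum = 34. Reverse-scored items: 3, 7, 9; their raw sum = 11.
Each reversal replaces raw with 7 − raw, changing the total by 7 − 2·raw per item.
Total = 34 + 3·7 − 2·11 = 34 + 21 − 22 = 33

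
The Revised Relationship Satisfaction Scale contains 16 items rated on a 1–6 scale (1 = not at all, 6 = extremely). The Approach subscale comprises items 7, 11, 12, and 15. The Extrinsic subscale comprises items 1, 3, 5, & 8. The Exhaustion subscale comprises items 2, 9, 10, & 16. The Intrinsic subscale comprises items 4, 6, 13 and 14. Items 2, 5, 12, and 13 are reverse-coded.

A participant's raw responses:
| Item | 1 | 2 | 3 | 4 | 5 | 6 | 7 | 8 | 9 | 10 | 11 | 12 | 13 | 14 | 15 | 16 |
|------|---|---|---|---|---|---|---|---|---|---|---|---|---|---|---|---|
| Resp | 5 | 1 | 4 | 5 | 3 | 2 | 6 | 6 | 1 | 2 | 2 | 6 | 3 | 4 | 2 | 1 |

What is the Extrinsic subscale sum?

Extrinsic items: 1, 3, 5, 8.
Of these, item 5 is reverse-coded; on a 1–6 scale, reversed = 7 − raw.
  item 1: 5
  item 3: 4
  item 5: 7 − 3 = 4
  item 8: 6
Sum = 5 + 4 + 4 + 6 = 19

19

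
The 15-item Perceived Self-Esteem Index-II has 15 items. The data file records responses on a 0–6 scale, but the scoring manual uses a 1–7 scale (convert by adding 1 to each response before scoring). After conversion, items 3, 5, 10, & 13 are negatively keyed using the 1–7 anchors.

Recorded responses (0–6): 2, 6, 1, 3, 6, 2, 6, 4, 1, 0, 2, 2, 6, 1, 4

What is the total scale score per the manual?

59

Convert to 1–7: 3, 7, 2, 4, 7, 3, 7, 5, 2, 1, 3, 3, 7, 2, 5
Reverse-coded (on a 1–7 scale, reversed = 8 − raw):
  item 3: 8 − 2 = 6
  item 5: 8 − 7 = 1
  item 10: 8 − 1 = 7
  item 13: 8 − 7 = 1
Scored: 3, 7, 6, 4, 1, 3, 7, 5, 2, 7, 3, 3, 1, 2, 5
Total = 59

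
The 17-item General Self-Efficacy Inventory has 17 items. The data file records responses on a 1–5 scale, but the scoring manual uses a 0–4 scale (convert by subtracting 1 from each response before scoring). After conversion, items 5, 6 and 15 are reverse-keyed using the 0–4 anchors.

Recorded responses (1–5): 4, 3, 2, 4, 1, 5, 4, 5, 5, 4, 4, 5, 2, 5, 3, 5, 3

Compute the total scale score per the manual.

47

Convert to 0–4: 3, 2, 1, 3, 0, 4, 3, 4, 4, 3, 3, 4, 1, 4, 2, 4, 2
Reverse-coded (reverse-coded value = 4 − response):
  item 5: 4 − 0 = 4
  item 6: 4 − 4 = 0
  item 15: 4 − 2 = 2
Scored: 3, 2, 1, 3, 4, 0, 3, 4, 4, 3, 3, 4, 1, 4, 2, 4, 2
Total = 47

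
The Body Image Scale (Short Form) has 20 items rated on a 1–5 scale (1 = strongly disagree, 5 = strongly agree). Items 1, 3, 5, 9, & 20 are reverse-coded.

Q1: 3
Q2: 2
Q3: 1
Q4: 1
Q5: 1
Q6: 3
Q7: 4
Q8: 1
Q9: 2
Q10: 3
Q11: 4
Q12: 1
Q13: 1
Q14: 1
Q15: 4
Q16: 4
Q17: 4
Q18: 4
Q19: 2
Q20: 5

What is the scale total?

Reversing items 1, 3, 5, 9, & 20 with 6 − raw:
Total = (6−3) + 2 + (6−1) + 1 + (6−1) + 3 + 4 + 1 + (6−2) + 3 + 4 + 1 + 1 + 1 + 4 + 4 + 4 + 4 + 2 + (6−5)
      = 3 + 2 + 5 + 1 + 5 + 3 + 4 + 1 + 4 + 3 + 4 + 1 + 1 + 1 + 4 + 4 + 4 + 4 + 2 + 1 = 57

57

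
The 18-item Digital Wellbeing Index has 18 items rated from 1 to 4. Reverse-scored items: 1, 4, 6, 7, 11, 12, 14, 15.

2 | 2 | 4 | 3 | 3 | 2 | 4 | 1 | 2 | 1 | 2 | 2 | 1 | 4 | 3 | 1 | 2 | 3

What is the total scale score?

Reversing items 1, 4, 6, 7, 11, 12, 14, & 15 with 5 − raw:
Total = (5−2) + 2 + 4 + (5−3) + 3 + (5−2) + (5−4) + 1 + 2 + 1 + (5−2) + (5−2) + 1 + (5−4) + (5−3) + 1 + 2 + 3
      = 3 + 2 + 4 + 2 + 3 + 3 + 1 + 1 + 2 + 1 + 3 + 3 + 1 + 1 + 2 + 1 + 2 + 3 = 38

38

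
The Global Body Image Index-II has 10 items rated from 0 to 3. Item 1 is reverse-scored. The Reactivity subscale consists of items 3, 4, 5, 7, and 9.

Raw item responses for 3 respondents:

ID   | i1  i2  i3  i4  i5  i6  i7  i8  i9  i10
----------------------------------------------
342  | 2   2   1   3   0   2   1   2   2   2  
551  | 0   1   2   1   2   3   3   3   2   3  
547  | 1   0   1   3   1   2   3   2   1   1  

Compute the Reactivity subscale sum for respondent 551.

10

Respondent 551 raw: 0, 1, 2, 1, 2, 3, 3, 3, 2, 3.
Reactivity items: 3, 4, 5, 7, 9.
Reverse-coded (reverse-coded value = 3 − response):
  item 3: 2
  item 4: 1
  item 5: 2
  item 7: 3
  item 9: 2
Sum = 2 + 1 + 2 + 3 + 2 = 10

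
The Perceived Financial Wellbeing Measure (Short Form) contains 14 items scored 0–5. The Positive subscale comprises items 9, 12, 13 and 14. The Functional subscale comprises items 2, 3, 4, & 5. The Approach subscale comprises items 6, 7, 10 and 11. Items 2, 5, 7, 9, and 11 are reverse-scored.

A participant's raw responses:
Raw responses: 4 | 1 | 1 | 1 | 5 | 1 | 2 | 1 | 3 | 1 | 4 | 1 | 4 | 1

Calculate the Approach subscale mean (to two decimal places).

1.50

Approach items: 6, 7, 10, 11.
Of these, items 7 and 11 are reverse-scored; reverse-coded value = 5 − response.
  item 6: 1
  item 7: 5 − 2 = 3
  item 10: 1
  item 11: 5 − 4 = 1
Sum = 1 + 3 + 1 + 1 = 6
Mean = 6 / 4 = 1.50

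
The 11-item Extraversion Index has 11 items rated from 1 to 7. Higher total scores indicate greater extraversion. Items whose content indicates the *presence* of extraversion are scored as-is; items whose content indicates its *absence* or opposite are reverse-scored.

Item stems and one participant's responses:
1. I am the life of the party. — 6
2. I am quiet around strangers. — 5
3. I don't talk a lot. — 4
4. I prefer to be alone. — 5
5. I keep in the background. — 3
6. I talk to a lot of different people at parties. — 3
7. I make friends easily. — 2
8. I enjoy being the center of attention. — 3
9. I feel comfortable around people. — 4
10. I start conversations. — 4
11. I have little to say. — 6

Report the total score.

Items 2, 3, 4, 5, 11 describe the absence/opposite of extraversion → reverse-score.
reversed = (1+7) − raw = 8 − raw.
  item 1: 6
  item 2: 8 − 5 = 3
  item 3: 8 − 4 = 4
  item 4: 8 − 5 = 3
  item 5: 8 − 3 = 5
  item 6: 3
  item 7: 2
  item 8: 3
  item 9: 4
  item 10: 4
  item 11: 8 − 6 = 2
Total = 6 + 3 + 4 + 3 + 5 + 3 + 2 + 3 + 4 + 4 + 2 = 39

39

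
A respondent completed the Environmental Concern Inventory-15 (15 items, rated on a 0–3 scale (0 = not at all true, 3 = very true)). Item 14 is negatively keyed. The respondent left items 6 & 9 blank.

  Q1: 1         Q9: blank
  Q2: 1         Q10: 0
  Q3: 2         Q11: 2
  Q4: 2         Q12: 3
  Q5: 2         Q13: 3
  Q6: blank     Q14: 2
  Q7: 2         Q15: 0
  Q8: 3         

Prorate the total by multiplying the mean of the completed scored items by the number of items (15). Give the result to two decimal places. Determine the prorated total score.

25.38

Reverse-coded (reverse-coded value = 3 − response):
  item 14: 3 − 2 = 1
Completed scored items (13 of 15): 1, 1, 2, 2, 2, 2, 3, 0, 2, 3, 3, 1, 0; sum = 22.
Person mean = 22 / 13 ≈ 1.6923
Prorated total = (22 / 13) × 15 = 25.38 (to 2 dp)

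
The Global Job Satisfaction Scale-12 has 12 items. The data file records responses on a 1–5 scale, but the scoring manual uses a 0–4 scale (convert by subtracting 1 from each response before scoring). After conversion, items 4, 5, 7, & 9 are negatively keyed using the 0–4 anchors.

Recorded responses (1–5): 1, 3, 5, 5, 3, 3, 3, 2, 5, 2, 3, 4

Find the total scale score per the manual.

Convert to 0–4: 0, 2, 4, 4, 2, 2, 2, 1, 4, 1, 2, 3
Reverse-coded (on a 0–4 scale, reversed = 4 − raw):
  item 4: 4 − 4 = 0
  item 5: 4 − 2 = 2
  item 7: 4 − 2 = 2
  item 9: 4 − 4 = 0
Scored: 0, 2, 4, 0, 2, 2, 2, 1, 0, 1, 2, 3
Total = 19

19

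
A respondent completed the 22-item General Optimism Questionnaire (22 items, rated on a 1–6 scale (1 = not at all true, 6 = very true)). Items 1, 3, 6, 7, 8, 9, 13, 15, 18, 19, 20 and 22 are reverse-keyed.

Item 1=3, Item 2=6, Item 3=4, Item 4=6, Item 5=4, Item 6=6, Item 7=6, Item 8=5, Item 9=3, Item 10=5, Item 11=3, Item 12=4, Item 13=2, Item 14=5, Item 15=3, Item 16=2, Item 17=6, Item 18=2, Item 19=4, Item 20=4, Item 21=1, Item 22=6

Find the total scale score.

78

Apply reverse scoring (reverse-coded value = 7 − response):
  item 1: 7 − 3 = 4
  item 3: 7 − 4 = 3
  item 6: 7 − 6 = 1
  item 7: 7 − 6 = 1
  item 8: 7 − 5 = 2
  item 9: 7 − 3 = 4
  item 13: 7 − 2 = 5
  item 15: 7 − 3 = 4
  item 18: 7 − 2 = 5
  item 19: 7 − 4 = 3
  item 20: 7 − 4 = 3
  item 22: 7 − 6 = 1
Scored items: 4, 6, 3, 6, 4, 1, 1, 2, 4, 5, 3, 4, 5, 5, 4, 2, 6, 5, 3, 3, 1, 1
Total = 4 + 6 + 3 + 6 + 4 + 1 + 1 + 2 + 4 + 5 + 3 + 4 + 5 + 5 + 4 + 2 + 6 + 5 + 3 + 3 + 1 + 1 = 78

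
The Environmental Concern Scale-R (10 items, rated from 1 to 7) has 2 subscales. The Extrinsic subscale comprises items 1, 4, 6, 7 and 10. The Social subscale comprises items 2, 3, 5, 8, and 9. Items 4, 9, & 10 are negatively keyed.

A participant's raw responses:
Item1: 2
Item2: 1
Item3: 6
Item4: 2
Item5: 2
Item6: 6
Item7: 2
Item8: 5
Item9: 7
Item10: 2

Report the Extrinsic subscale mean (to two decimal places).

Extrinsic items: 1, 4, 6, 7, 10.
Of these, items 4 & 10 are negatively keyed; reverse-coded value = 8 − response.
  item 1: 2
  item 4: 8 − 2 = 6
  item 6: 6
  item 7: 2
  item 10: 8 − 2 = 6
Sum = 2 + 6 + 6 + 2 + 6 = 22
Mean = 22 / 5 = 4.40

4.40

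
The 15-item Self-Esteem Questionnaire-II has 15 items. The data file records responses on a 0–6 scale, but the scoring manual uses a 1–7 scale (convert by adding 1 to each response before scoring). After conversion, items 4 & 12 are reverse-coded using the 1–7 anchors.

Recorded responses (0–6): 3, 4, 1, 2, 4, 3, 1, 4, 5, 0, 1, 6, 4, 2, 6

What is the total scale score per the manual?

Convert to 1–7: 4, 5, 2, 3, 5, 4, 2, 5, 6, 1, 2, 7, 5, 3, 7
Reverse-coded (on a 1–7 scale, reversed = 8 − raw):
  item 4: 8 − 3 = 5
  item 12: 8 − 7 = 1
Scored: 4, 5, 2, 5, 5, 4, 2, 5, 6, 1, 2, 1, 5, 3, 7
Total = 57

57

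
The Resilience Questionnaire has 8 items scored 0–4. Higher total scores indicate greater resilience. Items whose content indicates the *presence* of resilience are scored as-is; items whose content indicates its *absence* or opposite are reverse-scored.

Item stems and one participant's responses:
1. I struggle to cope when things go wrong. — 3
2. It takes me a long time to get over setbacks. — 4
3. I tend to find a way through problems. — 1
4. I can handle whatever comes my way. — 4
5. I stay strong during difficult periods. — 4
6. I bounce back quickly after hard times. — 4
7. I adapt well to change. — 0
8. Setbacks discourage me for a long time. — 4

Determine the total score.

Items 1, 2, 8 describe the absence/opposite of resilience → reverse-score.
on a 0–4 scale, reversed = 4 − raw.
  item 1: 4 − 3 = 1
  item 2: 4 − 4 = 0
  item 3: 1
  item 4: 4
  item 5: 4
  item 6: 4
  item 7: 0
  item 8: 4 − 4 = 0
Total = 1 + 0 + 1 + 4 + 4 + 4 + 0 + 0 = 14

14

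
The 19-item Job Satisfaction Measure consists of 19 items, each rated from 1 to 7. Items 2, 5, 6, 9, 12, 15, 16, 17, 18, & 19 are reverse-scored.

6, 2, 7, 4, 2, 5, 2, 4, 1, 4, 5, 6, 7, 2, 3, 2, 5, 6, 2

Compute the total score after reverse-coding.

Reverse-coded items (reversed = (1+7) − raw = 8 − raw):
  item 2: 8 − 2 = 6
  item 5: 8 − 2 = 6
  item 6: 8 − 5 = 3
  item 9: 8 − 1 = 7
  item 12: 8 − 6 = 2
  item 15: 8 − 3 = 5
  item 16: 8 − 2 = 6
  item 17: 8 − 5 = 3
  item 18: 8 − 6 = 2
  item 19: 8 − 2 = 6
Scored items: 6, 6, 7, 4, 6, 3, 2, 4, 7, 4, 5, 2, 7, 2, 5, 6, 3, 2, 6
Total = 6 + 6 + 7 + 4 + 6 + 3 + 2 + 4 + 7 + 4 + 5 + 2 + 7 + 2 + 5 + 6 + 3 + 2 + 6 = 87

87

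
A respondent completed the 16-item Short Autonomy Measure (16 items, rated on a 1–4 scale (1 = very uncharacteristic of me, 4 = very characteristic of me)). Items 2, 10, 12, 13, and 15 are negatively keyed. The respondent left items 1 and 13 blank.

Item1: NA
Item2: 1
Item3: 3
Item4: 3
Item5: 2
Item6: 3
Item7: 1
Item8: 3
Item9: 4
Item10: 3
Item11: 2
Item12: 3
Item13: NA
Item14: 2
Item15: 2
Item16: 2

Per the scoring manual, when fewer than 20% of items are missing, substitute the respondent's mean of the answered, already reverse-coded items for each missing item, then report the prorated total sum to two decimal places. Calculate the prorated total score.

41.14

Reverse-coded (reverse-coded value = 5 − response):
  item 2: 5 − 1 = 4
  item 10: 5 − 3 = 2
  item 12: 5 − 3 = 2
  item 15: 5 − 2 = 3
Completed scored items (14 of 16): 4, 3, 3, 2, 3, 1, 3, 4, 2, 2, 2, 2, 3, 2; sum = 36.
Person mean = 36 / 14 ≈ 2.5714
Prorated total = (36 / 14) × 16 = 41.14 (to 2 dp)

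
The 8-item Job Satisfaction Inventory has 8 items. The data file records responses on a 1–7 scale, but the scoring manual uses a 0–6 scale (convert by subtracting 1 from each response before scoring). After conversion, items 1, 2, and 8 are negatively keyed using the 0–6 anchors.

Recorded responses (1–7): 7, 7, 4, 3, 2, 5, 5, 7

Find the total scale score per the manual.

Convert to 0–6: 6, 6, 3, 2, 1, 4, 4, 6
Reverse-coded (reversed = (0+6) − raw = 6 − raw):
  item 1: 6 − 6 = 0
  item 2: 6 − 6 = 0
  item 8: 6 − 6 = 0
Scored: 0, 0, 3, 2, 1, 4, 4, 0
Total = 14

14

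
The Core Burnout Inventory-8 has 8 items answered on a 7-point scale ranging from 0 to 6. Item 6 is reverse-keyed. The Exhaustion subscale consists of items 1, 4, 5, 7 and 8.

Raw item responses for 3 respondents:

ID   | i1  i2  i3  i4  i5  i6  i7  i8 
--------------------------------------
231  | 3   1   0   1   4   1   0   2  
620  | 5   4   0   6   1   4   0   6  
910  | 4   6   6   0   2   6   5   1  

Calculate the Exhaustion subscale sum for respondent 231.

10

Respondent 231 raw: 3, 1, 0, 1, 4, 1, 0, 2.
Exhaustion items: 1, 4, 5, 7, 8.
Reverse-coded (on a 0–6 scale, reversed = 6 − raw):
  item 1: 3
  item 4: 1
  item 5: 4
  item 7: 0
  item 8: 2
Sum = 3 + 1 + 4 + 0 + 2 = 10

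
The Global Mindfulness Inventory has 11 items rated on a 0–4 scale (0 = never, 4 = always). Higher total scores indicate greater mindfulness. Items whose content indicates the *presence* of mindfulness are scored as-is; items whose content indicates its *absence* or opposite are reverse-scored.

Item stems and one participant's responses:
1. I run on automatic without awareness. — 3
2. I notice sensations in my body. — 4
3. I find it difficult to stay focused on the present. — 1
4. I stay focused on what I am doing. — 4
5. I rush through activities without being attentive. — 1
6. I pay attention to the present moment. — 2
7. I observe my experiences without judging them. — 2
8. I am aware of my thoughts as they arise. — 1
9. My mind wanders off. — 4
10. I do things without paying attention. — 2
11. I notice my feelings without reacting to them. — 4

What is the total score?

26

Items 1, 3, 5, 9, 10 describe the absence/opposite of mindfulness → reverse-score.
on a 0–4 scale, reversed = 4 − raw.
  item 1: 4 − 3 = 1
  item 2: 4
  item 3: 4 − 1 = 3
  item 4: 4
  item 5: 4 − 1 = 3
  item 6: 2
  item 7: 2
  item 8: 1
  item 9: 4 − 4 = 0
  item 10: 4 − 2 = 2
  item 11: 4
Total = 1 + 4 + 3 + 4 + 3 + 2 + 2 + 1 + 0 + 2 + 4 = 26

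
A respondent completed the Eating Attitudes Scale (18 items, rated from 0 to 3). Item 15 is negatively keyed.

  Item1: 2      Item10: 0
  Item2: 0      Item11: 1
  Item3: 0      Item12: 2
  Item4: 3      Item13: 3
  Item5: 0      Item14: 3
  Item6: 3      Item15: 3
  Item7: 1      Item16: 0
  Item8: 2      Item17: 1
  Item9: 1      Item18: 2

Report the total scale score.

Reverse-coded items (on a 0–3 scale, reversed = 3 − raw):
  item 15: 3 − 3 = 0
Scored responses: 2, 0, 0, 3, 0, 3, 1, 2, 1, 0, 1, 2, 3, 3, 0, 0, 1, 2
Total = 2 + 0 + 0 + 3 + 0 + 3 + 1 + 2 + 1 + 0 + 1 + 2 + 3 + 3 + 0 + 0 + 1 + 2 = 24

24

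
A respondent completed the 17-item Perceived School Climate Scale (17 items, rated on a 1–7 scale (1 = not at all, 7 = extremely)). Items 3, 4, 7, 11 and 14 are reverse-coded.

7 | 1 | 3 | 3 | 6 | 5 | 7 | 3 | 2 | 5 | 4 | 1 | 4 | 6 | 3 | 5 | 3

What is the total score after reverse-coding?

Reverse-coded items use 8 − raw:
  item 3: 8 − 3 = 5
  item 4: 8 − 3 = 5
  item 7: 8 − 7 = 1
  item 11: 8 − 4 = 4
  item 14: 8 − 6 = 2
Scored responses: 7, 1, 5, 5, 6, 5, 1, 3, 2, 5, 4, 1, 4, 2, 3, 5, 3
Total = 7 + 1 + 5 + 5 + 6 + 5 + 1 + 3 + 2 + 5 + 4 + 1 + 4 + 2 + 3 + 5 + 3 = 62

62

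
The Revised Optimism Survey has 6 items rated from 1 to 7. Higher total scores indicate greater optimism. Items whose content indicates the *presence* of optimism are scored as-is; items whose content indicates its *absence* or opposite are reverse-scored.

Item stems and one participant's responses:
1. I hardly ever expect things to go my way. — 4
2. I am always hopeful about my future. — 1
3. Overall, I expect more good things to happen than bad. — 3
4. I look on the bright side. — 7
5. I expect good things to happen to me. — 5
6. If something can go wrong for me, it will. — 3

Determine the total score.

Items 1, 6 describe the absence/opposite of optimism → reverse-score.
reverse-coded value = 8 − response.
  item 1: 8 − 4 = 4
  item 2: 1
  item 3: 3
  item 4: 7
  item 5: 5
  item 6: 8 − 3 = 5
Total = 4 + 1 + 3 + 7 + 5 + 5 = 25

25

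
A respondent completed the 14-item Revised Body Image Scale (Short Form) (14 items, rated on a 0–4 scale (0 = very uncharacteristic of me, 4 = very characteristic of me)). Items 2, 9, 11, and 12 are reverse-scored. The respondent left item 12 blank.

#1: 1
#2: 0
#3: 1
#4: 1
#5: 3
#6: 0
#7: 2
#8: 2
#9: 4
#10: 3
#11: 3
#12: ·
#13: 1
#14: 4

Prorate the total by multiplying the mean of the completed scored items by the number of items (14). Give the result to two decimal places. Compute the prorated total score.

24.77

Reverse-coded (on a 0–4 scale, reversed = 4 − raw):
  item 2: 4 − 0 = 4
  item 9: 4 − 4 = 0
  item 11: 4 − 3 = 1
Completed scored items (13 of 14): 1, 4, 1, 1, 3, 0, 2, 2, 0, 3, 1, 1, 4; sum = 23.
Person mean = 23 / 13 ≈ 1.7692
Prorated total = (23 / 13) × 14 = 24.77 (to 2 dp)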